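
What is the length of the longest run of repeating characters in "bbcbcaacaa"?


Input: "bbcbcaacaa"
Scanning for longest run:
  Position 1 ('b'): continues run of 'b', length=2
  Position 2 ('c'): new char, reset run to 1
  Position 3 ('b'): new char, reset run to 1
  Position 4 ('c'): new char, reset run to 1
  Position 5 ('a'): new char, reset run to 1
  Position 6 ('a'): continues run of 'a', length=2
  Position 7 ('c'): new char, reset run to 1
  Position 8 ('a'): new char, reset run to 1
  Position 9 ('a'): continues run of 'a', length=2
Longest run: 'b' with length 2

2


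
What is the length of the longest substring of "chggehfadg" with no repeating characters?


Input: "chggehfadg"
Sliding window (track last position of each char):
  Position 0 ('c'): window [0,0] length 1 -- new best
  Position 1 ('h'): window [0,1] length 2 -- new best
  Position 2 ('g'): window [0,2] length 3 -- new best
  Position 3 ('g'): repeat (last at 2), move window start to 3
  Position 3 ('g'): window [3,3] length 1
  Position 4 ('e'): window [3,4] length 2
  Position 5 ('h'): window [3,5] length 3
  Position 6 ('f'): window [3,6] length 4 -- new best
  Position 7 ('a'): window [3,7] length 5 -- new best
  Position 8 ('d'): window [3,8] length 6 -- new best
  Position 9 ('g'): repeat (last at 3), move window start to 4
  Position 9 ('g'): window [4,9] length 6
Longest substring with no repeats: "gehfad" with length 6

6


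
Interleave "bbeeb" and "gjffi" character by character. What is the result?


Interleaving "bbeeb" and "gjffi":
  Position 0: 'b' from first, 'g' from second => "bg"
  Position 1: 'b' from first, 'j' from second => "bj"
  Position 2: 'e' from first, 'f' from second => "ef"
  Position 3: 'e' from first, 'f' from second => "ef"
  Position 4: 'b' from first, 'i' from second => "bi"
Result: bgbjefefbi

bgbjefefbi


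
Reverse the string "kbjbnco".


Input: kbjbnco
Reading characters right to left:
  Position 6: 'o'
  Position 5: 'c'
  Position 4: 'n'
  Position 3: 'b'
  Position 2: 'j'
  Position 1: 'b'
  Position 0: 'k'
Reversed: ocnbjbk

ocnbjbk


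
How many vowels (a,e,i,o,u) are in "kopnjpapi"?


Input: kopnjpapi
Checking each character:
  'k' at position 0: consonant
  'o' at position 1: vowel (running total: 1)
  'p' at position 2: consonant
  'n' at position 3: consonant
  'j' at position 4: consonant
  'p' at position 5: consonant
  'a' at position 6: vowel (running total: 2)
  'p' at position 7: consonant
  'i' at position 8: vowel (running total: 3)
Total vowels: 3

3


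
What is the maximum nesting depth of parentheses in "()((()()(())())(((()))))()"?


Input: "()((()()(())())(((()))))()"
Tracking depth:
  Position 0 '(': depth becomes 1
  Position 1 ')': depth becomes 0
  Position 2 '(': depth becomes 1
  Position 3 '(': depth becomes 2
  Position 4 '(': depth becomes 3
  Position 5 ')': depth becomes 2
  Position 6 '(': depth becomes 3
  Position 7 ')': depth becomes 2
  Position 8 '(': depth becomes 3
  Position 9 '(': depth becomes 4
  Position 10 ')': depth becomes 3
  Position 11 ')': depth becomes 2
  Position 12 '(': depth becomes 3
  Position 13 ')': depth becomes 2
  Position 14 ')': depth becomes 1
  Position 15 '(': depth becomes 2
  Position 16 '(': depth becomes 3
  Position 17 '(': depth becomes 4
  Position 18 '(': depth becomes 5
  Position 19 ')': depth becomes 4
  Position 20 ')': depth becomes 3
  Position 21 ')': depth becomes 2
  Position 22 ')': depth becomes 1
  Position 23 ')': depth becomes 0
  Position 24 '(': depth becomes 1
  Position 25 ')': depth becomes 0
Maximum depth reached: 5

5


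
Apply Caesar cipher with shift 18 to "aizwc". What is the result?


Caesar cipher: shift "aizwc" by 18
  'a' (pos 0) + 18 = pos 18 = 's'
  'i' (pos 8) + 18 = pos 0 = 'a'
  'z' (pos 25) + 18 = pos 17 = 'r'
  'w' (pos 22) + 18 = pos 14 = 'o'
  'c' (pos 2) + 18 = pos 20 = 'u'
Result: sarou

sarou


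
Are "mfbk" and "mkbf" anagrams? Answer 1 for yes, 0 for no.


Strings: "mfbk", "mkbf"
Sorted first:  bfkm
Sorted second: bfkm
Sorted forms match => anagrams

1


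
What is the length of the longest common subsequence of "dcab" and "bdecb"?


LCS of "dcab" and "bdecb"
DP table:
           b    d    e    c    b
      0    0    0    0    0    0
  d   0    0    1    1    1    1
  c   0    0    1    1    2    2
  a   0    0    1    1    2    2
  b   0    1    1    1    2    3
LCS length = dp[4][5] = 3

3


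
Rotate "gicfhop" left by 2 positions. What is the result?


Input: "gicfhop", rotate left by 2
First 2 characters: "gi"
Remaining characters: "cfhop"
Concatenate remaining + first: "cfhop" + "gi" = "cfhopgi"

cfhopgi


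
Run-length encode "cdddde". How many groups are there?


Input: cdddde
Scanning for consecutive runs:
  Group 1: 'c' x 1 (positions 0-0)
  Group 2: 'd' x 4 (positions 1-4)
  Group 3: 'e' x 1 (positions 5-5)
Total groups: 3

3


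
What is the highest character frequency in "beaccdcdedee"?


Input: beaccdcdedee
Character counts:
  'a': 1
  'b': 1
  'c': 3
  'd': 3
  'e': 4
Maximum frequency: 4

4


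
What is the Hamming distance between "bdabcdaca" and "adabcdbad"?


Comparing "bdabcdaca" and "adabcdbad" position by position:
  Position 0: 'b' vs 'a' => differ
  Position 1: 'd' vs 'd' => same
  Position 2: 'a' vs 'a' => same
  Position 3: 'b' vs 'b' => same
  Position 4: 'c' vs 'c' => same
  Position 5: 'd' vs 'd' => same
  Position 6: 'a' vs 'b' => differ
  Position 7: 'c' vs 'a' => differ
  Position 8: 'a' vs 'd' => differ
Total differences (Hamming distance): 4

4


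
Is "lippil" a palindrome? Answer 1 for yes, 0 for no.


Input: lippil
Reversed: lippil
  Compare pos 0 ('l') with pos 5 ('l'): match
  Compare pos 1 ('i') with pos 4 ('i'): match
  Compare pos 2 ('p') with pos 3 ('p'): match
Result: palindrome

1


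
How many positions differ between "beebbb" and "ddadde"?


Comparing "beebbb" and "ddadde" position by position:
  Position 0: 'b' vs 'd' => DIFFER
  Position 1: 'e' vs 'd' => DIFFER
  Position 2: 'e' vs 'a' => DIFFER
  Position 3: 'b' vs 'd' => DIFFER
  Position 4: 'b' vs 'd' => DIFFER
  Position 5: 'b' vs 'e' => DIFFER
Positions that differ: 6

6


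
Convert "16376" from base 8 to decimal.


Input: "16376" in base 8
Positional expansion:
  Digit '1' (value 1) x 8^4 = 4096
  Digit '6' (value 6) x 8^3 = 3072
  Digit '3' (value 3) x 8^2 = 192
  Digit '7' (value 7) x 8^1 = 56
  Digit '6' (value 6) x 8^0 = 6
Sum = 7422

7422


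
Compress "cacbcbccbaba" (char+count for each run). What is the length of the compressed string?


Input: cacbcbccbaba
Runs:
  'c' x 1 => "c1"
  'a' x 1 => "a1"
  'c' x 1 => "c1"
  'b' x 1 => "b1"
  'c' x 1 => "c1"
  'b' x 1 => "b1"
  'c' x 2 => "c2"
  'b' x 1 => "b1"
  'a' x 1 => "a1"
  'b' x 1 => "b1"
  'a' x 1 => "a1"
Compressed: "c1a1c1b1c1b1c2b1a1b1a1"
Compressed length: 22

22


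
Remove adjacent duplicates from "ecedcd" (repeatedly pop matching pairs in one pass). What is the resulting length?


Input: ecedcd
Stack-based adjacent duplicate removal:
  Read 'e': push. Stack: e
  Read 'c': push. Stack: ec
  Read 'e': push. Stack: ece
  Read 'd': push. Stack: eced
  Read 'c': push. Stack: ecedc
  Read 'd': push. Stack: ecedcd
Final stack: "ecedcd" (length 6)

6


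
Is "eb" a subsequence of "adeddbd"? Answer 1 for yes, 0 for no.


Check if "eb" is a subsequence of "adeddbd"
Greedy scan:
  Position 0 ('a'): no match needed
  Position 1 ('d'): no match needed
  Position 2 ('e'): matches sub[0] = 'e'
  Position 3 ('d'): no match needed
  Position 4 ('d'): no match needed
  Position 5 ('b'): matches sub[1] = 'b'
  Position 6 ('d'): no match needed
All 2 characters matched => is a subsequence

1


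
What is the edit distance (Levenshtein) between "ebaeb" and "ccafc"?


Computing edit distance: "ebaeb" -> "ccafc"
DP table:
           c    c    a    f    c
      0    1    2    3    4    5
  e   1    1    2    3    4    5
  b   2    2    2    3    4    5
  a   3    3    3    2    3    4
  e   4    4    4    3    3    4
  b   5    5    5    4    4    4
Edit distance = dp[5][5] = 4

4


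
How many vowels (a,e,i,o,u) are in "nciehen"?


Input: nciehen
Checking each character:
  'n' at position 0: consonant
  'c' at position 1: consonant
  'i' at position 2: vowel (running total: 1)
  'e' at position 3: vowel (running total: 2)
  'h' at position 4: consonant
  'e' at position 5: vowel (running total: 3)
  'n' at position 6: consonant
Total vowels: 3

3


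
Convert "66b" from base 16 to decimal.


Input: "66b" in base 16
Positional expansion:
  Digit '6' (value 6) x 16^2 = 1536
  Digit '6' (value 6) x 16^1 = 96
  Digit 'b' (value 11) x 16^0 = 11
Sum = 1643

1643


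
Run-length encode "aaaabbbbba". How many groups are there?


Input: aaaabbbbba
Scanning for consecutive runs:
  Group 1: 'a' x 4 (positions 0-3)
  Group 2: 'b' x 5 (positions 4-8)
  Group 3: 'a' x 1 (positions 9-9)
Total groups: 3

3


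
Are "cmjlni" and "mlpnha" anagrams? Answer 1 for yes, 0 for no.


Strings: "cmjlni", "mlpnha"
Sorted first:  cijlmn
Sorted second: ahlmnp
Differ at position 0: 'c' vs 'a' => not anagrams

0


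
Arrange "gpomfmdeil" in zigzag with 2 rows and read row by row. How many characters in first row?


Zigzag "gpomfmdeil" into 2 rows:
Placing characters:
  'g' => row 0
  'p' => row 1
  'o' => row 0
  'm' => row 1
  'f' => row 0
  'm' => row 1
  'd' => row 0
  'e' => row 1
  'i' => row 0
  'l' => row 1
Rows:
  Row 0: "gofdi"
  Row 1: "pmmel"
First row length: 5

5


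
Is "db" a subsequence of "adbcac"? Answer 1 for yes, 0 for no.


Check if "db" is a subsequence of "adbcac"
Greedy scan:
  Position 0 ('a'): no match needed
  Position 1 ('d'): matches sub[0] = 'd'
  Position 2 ('b'): matches sub[1] = 'b'
  Position 3 ('c'): no match needed
  Position 4 ('a'): no match needed
  Position 5 ('c'): no match needed
All 2 characters matched => is a subsequence

1


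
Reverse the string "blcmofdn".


Input: blcmofdn
Reading characters right to left:
  Position 7: 'n'
  Position 6: 'd'
  Position 5: 'f'
  Position 4: 'o'
  Position 3: 'm'
  Position 2: 'c'
  Position 1: 'l'
  Position 0: 'b'
Reversed: ndfomclb

ndfomclb


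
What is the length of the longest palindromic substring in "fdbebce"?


Input: "fdbebce"
Checking substrings for palindromes:
  [2:5] "beb" (len 3) => palindrome
Longest palindromic substring: "beb" with length 3

3


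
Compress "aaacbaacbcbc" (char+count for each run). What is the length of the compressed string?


Input: aaacbaacbcbc
Runs:
  'a' x 3 => "a3"
  'c' x 1 => "c1"
  'b' x 1 => "b1"
  'a' x 2 => "a2"
  'c' x 1 => "c1"
  'b' x 1 => "b1"
  'c' x 1 => "c1"
  'b' x 1 => "b1"
  'c' x 1 => "c1"
Compressed: "a3c1b1a2c1b1c1b1c1"
Compressed length: 18

18


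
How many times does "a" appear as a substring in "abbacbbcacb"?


Searching for "a" in "abbacbbcacb"
Scanning each position:
  Position 0: "a" => MATCH
  Position 1: "b" => no
  Position 2: "b" => no
  Position 3: "a" => MATCH
  Position 4: "c" => no
  Position 5: "b" => no
  Position 6: "b" => no
  Position 7: "c" => no
  Position 8: "a" => MATCH
  Position 9: "c" => no
  Position 10: "b" => no
Total occurrences: 3

3


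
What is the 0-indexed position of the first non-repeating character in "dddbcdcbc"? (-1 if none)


Input: dddbcdcbc
Character frequencies:
  'b': 2
  'c': 3
  'd': 4
Scanning left to right for freq == 1:
  Position 0 ('d'): freq=4, skip
  Position 1 ('d'): freq=4, skip
  Position 2 ('d'): freq=4, skip
  Position 3 ('b'): freq=2, skip
  Position 4 ('c'): freq=3, skip
  Position 5 ('d'): freq=4, skip
  Position 6 ('c'): freq=3, skip
  Position 7 ('b'): freq=2, skip
  Position 8 ('c'): freq=3, skip
  No unique character found => answer = -1

-1


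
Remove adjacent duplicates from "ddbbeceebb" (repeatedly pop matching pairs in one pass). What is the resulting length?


Input: ddbbeceebb
Stack-based adjacent duplicate removal:
  Read 'd': push. Stack: d
  Read 'd': matches stack top 'd' => pop. Stack: (empty)
  Read 'b': push. Stack: b
  Read 'b': matches stack top 'b' => pop. Stack: (empty)
  Read 'e': push. Stack: e
  Read 'c': push. Stack: ec
  Read 'e': push. Stack: ece
  Read 'e': matches stack top 'e' => pop. Stack: ec
  Read 'b': push. Stack: ecb
  Read 'b': matches stack top 'b' => pop. Stack: ec
Final stack: "ec" (length 2)

2


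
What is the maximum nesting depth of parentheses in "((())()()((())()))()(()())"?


Input: "((())()()((())()))()(()())"
Tracking depth:
  Position 0 '(': depth becomes 1
  Position 1 '(': depth becomes 2
  Position 2 '(': depth becomes 3
  Position 3 ')': depth becomes 2
  Position 4 ')': depth becomes 1
  Position 5 '(': depth becomes 2
  Position 6 ')': depth becomes 1
  Position 7 '(': depth becomes 2
  Position 8 ')': depth becomes 1
  Position 9 '(': depth becomes 2
  Position 10 '(': depth becomes 3
  Position 11 '(': depth becomes 4
  Position 12 ')': depth becomes 3
  Position 13 ')': depth becomes 2
  Position 14 '(': depth becomes 3
  Position 15 ')': depth becomes 2
  Position 16 ')': depth becomes 1
  Position 17 ')': depth becomes 0
  Position 18 '(': depth becomes 1
  Position 19 ')': depth becomes 0
  Position 20 '(': depth becomes 1
  Position 21 '(': depth becomes 2
  Position 22 ')': depth becomes 1
  Position 23 '(': depth becomes 2
  Position 24 ')': depth becomes 1
  Position 25 ')': depth becomes 0
Maximum depth reached: 4

4


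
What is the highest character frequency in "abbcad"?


Input: abbcad
Character counts:
  'a': 2
  'b': 2
  'c': 1
  'd': 1
Maximum frequency: 2

2


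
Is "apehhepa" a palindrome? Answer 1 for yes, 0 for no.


Input: apehhepa
Reversed: apehhepa
  Compare pos 0 ('a') with pos 7 ('a'): match
  Compare pos 1 ('p') with pos 6 ('p'): match
  Compare pos 2 ('e') with pos 5 ('e'): match
  Compare pos 3 ('h') with pos 4 ('h'): match
Result: palindrome

1


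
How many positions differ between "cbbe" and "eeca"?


Comparing "cbbe" and "eeca" position by position:
  Position 0: 'c' vs 'e' => DIFFER
  Position 1: 'b' vs 'e' => DIFFER
  Position 2: 'b' vs 'c' => DIFFER
  Position 3: 'e' vs 'a' => DIFFER
Positions that differ: 4

4


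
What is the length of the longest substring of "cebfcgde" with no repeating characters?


Input: "cebfcgde"
Sliding window (track last position of each char):
  Position 0 ('c'): window [0,0] length 1 -- new best
  Position 1 ('e'): window [0,1] length 2 -- new best
  Position 2 ('b'): window [0,2] length 3 -- new best
  Position 3 ('f'): window [0,3] length 4 -- new best
  Position 4 ('c'): repeat (last at 0), move window start to 1
  Position 4 ('c'): window [1,4] length 4
  Position 5 ('g'): window [1,5] length 5 -- new best
  Position 6 ('d'): window [1,6] length 6 -- new best
  Position 7 ('e'): repeat (last at 1), move window start to 2
  Position 7 ('e'): window [2,7] length 6
Longest substring with no repeats: "ebfcgd" with length 6

6


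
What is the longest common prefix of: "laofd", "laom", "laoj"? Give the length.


Words: laofd, laom, laoj
  Position 0: all 'l' => match
  Position 1: all 'a' => match
  Position 2: all 'o' => match
  Position 3: ('f', 'm', 'j') => mismatch, stop
LCP = "lao" (length 3)

3


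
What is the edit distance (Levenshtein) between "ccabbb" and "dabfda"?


Computing edit distance: "ccabbb" -> "dabfda"
DP table:
           d    a    b    f    d    a
      0    1    2    3    4    5    6
  c   1    1    2    3    4    5    6
  c   2    2    2    3    4    5    6
  a   3    3    2    3    4    5    5
  b   4    4    3    2    3    4    5
  b   5    5    4    3    3    4    5
  b   6    6    5    4    4    4    5
Edit distance = dp[6][6] = 5

5


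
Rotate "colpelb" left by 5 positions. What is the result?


Input: "colpelb", rotate left by 5
First 5 characters: "colpe"
Remaining characters: "lb"
Concatenate remaining + first: "lb" + "colpe" = "lbcolpe"

lbcolpe


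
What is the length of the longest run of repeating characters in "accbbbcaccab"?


Input: "accbbbcaccab"
Scanning for longest run:
  Position 1 ('c'): new char, reset run to 1
  Position 2 ('c'): continues run of 'c', length=2
  Position 3 ('b'): new char, reset run to 1
  Position 4 ('b'): continues run of 'b', length=2
  Position 5 ('b'): continues run of 'b', length=3
  Position 6 ('c'): new char, reset run to 1
  Position 7 ('a'): new char, reset run to 1
  Position 8 ('c'): new char, reset run to 1
  Position 9 ('c'): continues run of 'c', length=2
  Position 10 ('a'): new char, reset run to 1
  Position 11 ('b'): new char, reset run to 1
Longest run: 'b' with length 3

3


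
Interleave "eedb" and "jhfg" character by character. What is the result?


Interleaving "eedb" and "jhfg":
  Position 0: 'e' from first, 'j' from second => "ej"
  Position 1: 'e' from first, 'h' from second => "eh"
  Position 2: 'd' from first, 'f' from second => "df"
  Position 3: 'b' from first, 'g' from second => "bg"
Result: ejehdfbg

ejehdfbg


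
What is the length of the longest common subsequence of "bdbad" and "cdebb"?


LCS of "bdbad" and "cdebb"
DP table:
           c    d    e    b    b
      0    0    0    0    0    0
  b   0    0    0    0    1    1
  d   0    0    1    1    1    1
  b   0    0    1    1    2    2
  a   0    0    1    1    2    2
  d   0    0    1    1    2    2
LCS length = dp[5][5] = 2

2


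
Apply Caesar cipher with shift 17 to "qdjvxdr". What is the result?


Caesar cipher: shift "qdjvxdr" by 17
  'q' (pos 16) + 17 = pos 7 = 'h'
  'd' (pos 3) + 17 = pos 20 = 'u'
  'j' (pos 9) + 17 = pos 0 = 'a'
  'v' (pos 21) + 17 = pos 12 = 'm'
  'x' (pos 23) + 17 = pos 14 = 'o'
  'd' (pos 3) + 17 = pos 20 = 'u'
  'r' (pos 17) + 17 = pos 8 = 'i'
Result: huamoui

huamoui


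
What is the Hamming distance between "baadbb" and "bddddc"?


Comparing "baadbb" and "bddddc" position by position:
  Position 0: 'b' vs 'b' => same
  Position 1: 'a' vs 'd' => differ
  Position 2: 'a' vs 'd' => differ
  Position 3: 'd' vs 'd' => same
  Position 4: 'b' vs 'd' => differ
  Position 5: 'b' vs 'c' => differ
Total differences (Hamming distance): 4

4


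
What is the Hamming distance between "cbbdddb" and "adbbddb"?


Comparing "cbbdddb" and "adbbddb" position by position:
  Position 0: 'c' vs 'a' => differ
  Position 1: 'b' vs 'd' => differ
  Position 2: 'b' vs 'b' => same
  Position 3: 'd' vs 'b' => differ
  Position 4: 'd' vs 'd' => same
  Position 5: 'd' vs 'd' => same
  Position 6: 'b' vs 'b' => same
Total differences (Hamming distance): 3

3


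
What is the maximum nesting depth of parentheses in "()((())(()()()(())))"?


Input: "()((())(()()()(())))"
Tracking depth:
  Position 0 '(': depth becomes 1
  Position 1 ')': depth becomes 0
  Position 2 '(': depth becomes 1
  Position 3 '(': depth becomes 2
  Position 4 '(': depth becomes 3
  Position 5 ')': depth becomes 2
  Position 6 ')': depth becomes 1
  Position 7 '(': depth becomes 2
  Position 8 '(': depth becomes 3
  Position 9 ')': depth becomes 2
  Position 10 '(': depth becomes 3
  Position 11 ')': depth becomes 2
  Position 12 '(': depth becomes 3
  Position 13 ')': depth becomes 2
  Position 14 '(': depth becomes 3
  Position 15 '(': depth becomes 4
  Position 16 ')': depth becomes 3
  Position 17 ')': depth becomes 2
  Position 18 ')': depth becomes 1
  Position 19 ')': depth becomes 0
Maximum depth reached: 4

4


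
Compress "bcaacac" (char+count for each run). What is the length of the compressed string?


Input: bcaacac
Runs:
  'b' x 1 => "b1"
  'c' x 1 => "c1"
  'a' x 2 => "a2"
  'c' x 1 => "c1"
  'a' x 1 => "a1"
  'c' x 1 => "c1"
Compressed: "b1c1a2c1a1c1"
Compressed length: 12

12


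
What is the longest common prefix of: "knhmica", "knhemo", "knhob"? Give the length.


Words: knhmica, knhemo, knhob
  Position 0: all 'k' => match
  Position 1: all 'n' => match
  Position 2: all 'h' => match
  Position 3: ('m', 'e', 'o') => mismatch, stop
LCP = "knh" (length 3)

3


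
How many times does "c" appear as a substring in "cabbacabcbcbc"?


Searching for "c" in "cabbacabcbcbc"
Scanning each position:
  Position 0: "c" => MATCH
  Position 1: "a" => no
  Position 2: "b" => no
  Position 3: "b" => no
  Position 4: "a" => no
  Position 5: "c" => MATCH
  Position 6: "a" => no
  Position 7: "b" => no
  Position 8: "c" => MATCH
  Position 9: "b" => no
  Position 10: "c" => MATCH
  Position 11: "b" => no
  Position 12: "c" => MATCH
Total occurrences: 5

5


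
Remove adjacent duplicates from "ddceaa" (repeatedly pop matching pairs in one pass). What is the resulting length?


Input: ddceaa
Stack-based adjacent duplicate removal:
  Read 'd': push. Stack: d
  Read 'd': matches stack top 'd' => pop. Stack: (empty)
  Read 'c': push. Stack: c
  Read 'e': push. Stack: ce
  Read 'a': push. Stack: cea
  Read 'a': matches stack top 'a' => pop. Stack: ce
Final stack: "ce" (length 2)

2


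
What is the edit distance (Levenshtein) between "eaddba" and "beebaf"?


Computing edit distance: "eaddba" -> "beebaf"
DP table:
           b    e    e    b    a    f
      0    1    2    3    4    5    6
  e   1    1    1    2    3    4    5
  a   2    2    2    2    3    3    4
  d   3    3    3    3    3    4    4
  d   4    4    4    4    4    4    5
  b   5    4    5    5    4    5    5
  a   6    5    5    6    5    4    5
Edit distance = dp[6][6] = 5

5


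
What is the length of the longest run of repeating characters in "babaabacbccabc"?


Input: "babaabacbccabc"
Scanning for longest run:
  Position 1 ('a'): new char, reset run to 1
  Position 2 ('b'): new char, reset run to 1
  Position 3 ('a'): new char, reset run to 1
  Position 4 ('a'): continues run of 'a', length=2
  Position 5 ('b'): new char, reset run to 1
  Position 6 ('a'): new char, reset run to 1
  Position 7 ('c'): new char, reset run to 1
  Position 8 ('b'): new char, reset run to 1
  Position 9 ('c'): new char, reset run to 1
  Position 10 ('c'): continues run of 'c', length=2
  Position 11 ('a'): new char, reset run to 1
  Position 12 ('b'): new char, reset run to 1
  Position 13 ('c'): new char, reset run to 1
Longest run: 'a' with length 2

2


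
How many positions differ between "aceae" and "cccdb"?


Comparing "aceae" and "cccdb" position by position:
  Position 0: 'a' vs 'c' => DIFFER
  Position 1: 'c' vs 'c' => same
  Position 2: 'e' vs 'c' => DIFFER
  Position 3: 'a' vs 'd' => DIFFER
  Position 4: 'e' vs 'b' => DIFFER
Positions that differ: 4

4


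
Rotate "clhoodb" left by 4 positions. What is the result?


Input: "clhoodb", rotate left by 4
First 4 characters: "clho"
Remaining characters: "odb"
Concatenate remaining + first: "odb" + "clho" = "odbclho"

odbclho


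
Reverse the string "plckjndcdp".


Input: plckjndcdp
Reading characters right to left:
  Position 9: 'p'
  Position 8: 'd'
  Position 7: 'c'
  Position 6: 'd'
  Position 5: 'n'
  Position 4: 'j'
  Position 3: 'k'
  Position 2: 'c'
  Position 1: 'l'
  Position 0: 'p'
Reversed: pdcdnjkclp

pdcdnjkclp


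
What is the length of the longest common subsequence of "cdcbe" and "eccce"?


LCS of "cdcbe" and "eccce"
DP table:
           e    c    c    c    e
      0    0    0    0    0    0
  c   0    0    1    1    1    1
  d   0    0    1    1    1    1
  c   0    0    1    2    2    2
  b   0    0    1    2    2    2
  e   0    1    1    2    2    3
LCS length = dp[5][5] = 3

3


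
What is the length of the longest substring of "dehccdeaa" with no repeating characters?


Input: "dehccdeaa"
Sliding window (track last position of each char):
  Position 0 ('d'): window [0,0] length 1 -- new best
  Position 1 ('e'): window [0,1] length 2 -- new best
  Position 2 ('h'): window [0,2] length 3 -- new best
  Position 3 ('c'): window [0,3] length 4 -- new best
  Position 4 ('c'): repeat (last at 3), move window start to 4
  Position 4 ('c'): window [4,4] length 1
  Position 5 ('d'): window [4,5] length 2
  Position 6 ('e'): window [4,6] length 3
  Position 7 ('a'): window [4,7] length 4
  Position 8 ('a'): repeat (last at 7), move window start to 8
  Position 8 ('a'): window [8,8] length 1
Longest substring with no repeats: "dehc" with length 4

4


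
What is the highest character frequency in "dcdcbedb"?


Input: dcdcbedb
Character counts:
  'b': 2
  'c': 2
  'd': 3
  'e': 1
Maximum frequency: 3

3


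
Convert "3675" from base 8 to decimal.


Input: "3675" in base 8
Positional expansion:
  Digit '3' (value 3) x 8^3 = 1536
  Digit '6' (value 6) x 8^2 = 384
  Digit '7' (value 7) x 8^1 = 56
  Digit '5' (value 5) x 8^0 = 5
Sum = 1981

1981


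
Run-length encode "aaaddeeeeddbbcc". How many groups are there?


Input: aaaddeeeeddbbcc
Scanning for consecutive runs:
  Group 1: 'a' x 3 (positions 0-2)
  Group 2: 'd' x 2 (positions 3-4)
  Group 3: 'e' x 4 (positions 5-8)
  Group 4: 'd' x 2 (positions 9-10)
  Group 5: 'b' x 2 (positions 11-12)
  Group 6: 'c' x 2 (positions 13-14)
Total groups: 6

6


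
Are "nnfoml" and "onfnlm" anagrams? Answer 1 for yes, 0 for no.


Strings: "nnfoml", "onfnlm"
Sorted first:  flmnno
Sorted second: flmnno
Sorted forms match => anagrams

1


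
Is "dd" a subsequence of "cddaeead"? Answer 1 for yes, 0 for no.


Check if "dd" is a subsequence of "cddaeead"
Greedy scan:
  Position 0 ('c'): no match needed
  Position 1 ('d'): matches sub[0] = 'd'
  Position 2 ('d'): matches sub[1] = 'd'
  Position 3 ('a'): no match needed
  Position 4 ('e'): no match needed
  Position 5 ('e'): no match needed
  Position 6 ('a'): no match needed
  Position 7 ('d'): no match needed
All 2 characters matched => is a subsequence

1


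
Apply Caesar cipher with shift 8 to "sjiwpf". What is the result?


Caesar cipher: shift "sjiwpf" by 8
  's' (pos 18) + 8 = pos 0 = 'a'
  'j' (pos 9) + 8 = pos 17 = 'r'
  'i' (pos 8) + 8 = pos 16 = 'q'
  'w' (pos 22) + 8 = pos 4 = 'e'
  'p' (pos 15) + 8 = pos 23 = 'x'
  'f' (pos 5) + 8 = pos 13 = 'n'
Result: arqexn

arqexn


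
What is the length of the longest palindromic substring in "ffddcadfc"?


Input: "ffddcadfc"
Checking substrings for palindromes:
  [0:2] "ff" (len 2) => palindrome
  [2:4] "dd" (len 2) => palindrome
Longest palindromic substring: "ff" with length 2

2


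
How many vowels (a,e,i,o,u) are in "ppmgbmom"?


Input: ppmgbmom
Checking each character:
  'p' at position 0: consonant
  'p' at position 1: consonant
  'm' at position 2: consonant
  'g' at position 3: consonant
  'b' at position 4: consonant
  'm' at position 5: consonant
  'o' at position 6: vowel (running total: 1)
  'm' at position 7: consonant
Total vowels: 1

1


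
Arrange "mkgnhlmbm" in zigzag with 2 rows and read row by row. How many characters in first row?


Zigzag "mkgnhlmbm" into 2 rows:
Placing characters:
  'm' => row 0
  'k' => row 1
  'g' => row 0
  'n' => row 1
  'h' => row 0
  'l' => row 1
  'm' => row 0
  'b' => row 1
  'm' => row 0
Rows:
  Row 0: "mghmm"
  Row 1: "knlb"
First row length: 5

5


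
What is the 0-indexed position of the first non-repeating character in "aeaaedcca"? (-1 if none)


Input: aeaaedcca
Character frequencies:
  'a': 4
  'c': 2
  'd': 1
  'e': 2
Scanning left to right for freq == 1:
  Position 0 ('a'): freq=4, skip
  Position 1 ('e'): freq=2, skip
  Position 2 ('a'): freq=4, skip
  Position 3 ('a'): freq=4, skip
  Position 4 ('e'): freq=2, skip
  Position 5 ('d'): unique! => answer = 5

5


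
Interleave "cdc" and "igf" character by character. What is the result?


Interleaving "cdc" and "igf":
  Position 0: 'c' from first, 'i' from second => "ci"
  Position 1: 'd' from first, 'g' from second => "dg"
  Position 2: 'c' from first, 'f' from second => "cf"
Result: cidgcf

cidgcf


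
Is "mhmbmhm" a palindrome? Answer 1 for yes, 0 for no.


Input: mhmbmhm
Reversed: mhmbmhm
  Compare pos 0 ('m') with pos 6 ('m'): match
  Compare pos 1 ('h') with pos 5 ('h'): match
  Compare pos 2 ('m') with pos 4 ('m'): match
Result: palindrome

1


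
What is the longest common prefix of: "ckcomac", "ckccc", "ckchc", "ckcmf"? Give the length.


Words: ckcomac, ckccc, ckchc, ckcmf
  Position 0: all 'c' => match
  Position 1: all 'k' => match
  Position 2: all 'c' => match
  Position 3: ('o', 'c', 'h', 'm') => mismatch, stop
LCP = "ckc" (length 3)

3


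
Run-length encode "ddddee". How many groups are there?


Input: ddddee
Scanning for consecutive runs:
  Group 1: 'd' x 4 (positions 0-3)
  Group 2: 'e' x 2 (positions 4-5)
Total groups: 2

2


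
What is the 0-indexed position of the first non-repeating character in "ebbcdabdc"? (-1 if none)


Input: ebbcdabdc
Character frequencies:
  'a': 1
  'b': 3
  'c': 2
  'd': 2
  'e': 1
Scanning left to right for freq == 1:
  Position 0 ('e'): unique! => answer = 0

0


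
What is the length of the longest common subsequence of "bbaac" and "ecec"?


LCS of "bbaac" and "ecec"
DP table:
           e    c    e    c
      0    0    0    0    0
  b   0    0    0    0    0
  b   0    0    0    0    0
  a   0    0    0    0    0
  a   0    0    0    0    0
  c   0    0    1    1    1
LCS length = dp[5][4] = 1

1


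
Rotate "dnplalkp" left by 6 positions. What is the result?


Input: "dnplalkp", rotate left by 6
First 6 characters: "dnplal"
Remaining characters: "kp"
Concatenate remaining + first: "kp" + "dnplal" = "kpdnplal"

kpdnplal


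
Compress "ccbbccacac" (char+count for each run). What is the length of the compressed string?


Input: ccbbccacac
Runs:
  'c' x 2 => "c2"
  'b' x 2 => "b2"
  'c' x 2 => "c2"
  'a' x 1 => "a1"
  'c' x 1 => "c1"
  'a' x 1 => "a1"
  'c' x 1 => "c1"
Compressed: "c2b2c2a1c1a1c1"
Compressed length: 14

14


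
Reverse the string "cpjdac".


Input: cpjdac
Reading characters right to left:
  Position 5: 'c'
  Position 4: 'a'
  Position 3: 'd'
  Position 2: 'j'
  Position 1: 'p'
  Position 0: 'c'
Reversed: cadjpc

cadjpc


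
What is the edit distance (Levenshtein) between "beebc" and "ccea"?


Computing edit distance: "beebc" -> "ccea"
DP table:
           c    c    e    a
      0    1    2    3    4
  b   1    1    2    3    4
  e   2    2    2    2    3
  e   3    3    3    2    3
  b   4    4    4    3    3
  c   5    4    4    4    4
Edit distance = dp[5][4] = 4

4


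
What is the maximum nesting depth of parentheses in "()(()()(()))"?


Input: "()(()()(()))"
Tracking depth:
  Position 0 '(': depth becomes 1
  Position 1 ')': depth becomes 0
  Position 2 '(': depth becomes 1
  Position 3 '(': depth becomes 2
  Position 4 ')': depth becomes 1
  Position 5 '(': depth becomes 2
  Position 6 ')': depth becomes 1
  Position 7 '(': depth becomes 2
  Position 8 '(': depth becomes 3
  Position 9 ')': depth becomes 2
  Position 10 ')': depth becomes 1
  Position 11 ')': depth becomes 0
Maximum depth reached: 3

3


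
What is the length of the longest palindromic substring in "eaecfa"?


Input: "eaecfa"
Checking substrings for palindromes:
  [0:3] "eae" (len 3) => palindrome
Longest palindromic substring: "eae" with length 3

3


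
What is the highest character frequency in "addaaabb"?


Input: addaaabb
Character counts:
  'a': 4
  'b': 2
  'd': 2
Maximum frequency: 4

4


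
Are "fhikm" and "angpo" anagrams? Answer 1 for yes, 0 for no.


Strings: "fhikm", "angpo"
Sorted first:  fhikm
Sorted second: agnop
Differ at position 0: 'f' vs 'a' => not anagrams

0


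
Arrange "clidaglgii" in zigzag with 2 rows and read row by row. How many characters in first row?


Zigzag "clidaglgii" into 2 rows:
Placing characters:
  'c' => row 0
  'l' => row 1
  'i' => row 0
  'd' => row 1
  'a' => row 0
  'g' => row 1
  'l' => row 0
  'g' => row 1
  'i' => row 0
  'i' => row 1
Rows:
  Row 0: "ciali"
  Row 1: "ldggi"
First row length: 5

5


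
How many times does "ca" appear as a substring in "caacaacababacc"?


Searching for "ca" in "caacaacababacc"
Scanning each position:
  Position 0: "ca" => MATCH
  Position 1: "aa" => no
  Position 2: "ac" => no
  Position 3: "ca" => MATCH
  Position 4: "aa" => no
  Position 5: "ac" => no
  Position 6: "ca" => MATCH
  Position 7: "ab" => no
  Position 8: "ba" => no
  Position 9: "ab" => no
  Position 10: "ba" => no
  Position 11: "ac" => no
  Position 12: "cc" => no
Total occurrences: 3

3


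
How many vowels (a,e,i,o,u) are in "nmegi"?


Input: nmegi
Checking each character:
  'n' at position 0: consonant
  'm' at position 1: consonant
  'e' at position 2: vowel (running total: 1)
  'g' at position 3: consonant
  'i' at position 4: vowel (running total: 2)
Total vowels: 2

2


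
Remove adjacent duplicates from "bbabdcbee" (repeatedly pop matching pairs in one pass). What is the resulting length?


Input: bbabdcbee
Stack-based adjacent duplicate removal:
  Read 'b': push. Stack: b
  Read 'b': matches stack top 'b' => pop. Stack: (empty)
  Read 'a': push. Stack: a
  Read 'b': push. Stack: ab
  Read 'd': push. Stack: abd
  Read 'c': push. Stack: abdc
  Read 'b': push. Stack: abdcb
  Read 'e': push. Stack: abdcbe
  Read 'e': matches stack top 'e' => pop. Stack: abdcb
Final stack: "abdcb" (length 5)

5


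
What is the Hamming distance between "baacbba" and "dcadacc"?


Comparing "baacbba" and "dcadacc" position by position:
  Position 0: 'b' vs 'd' => differ
  Position 1: 'a' vs 'c' => differ
  Position 2: 'a' vs 'a' => same
  Position 3: 'c' vs 'd' => differ
  Position 4: 'b' vs 'a' => differ
  Position 5: 'b' vs 'c' => differ
  Position 6: 'a' vs 'c' => differ
Total differences (Hamming distance): 6

6


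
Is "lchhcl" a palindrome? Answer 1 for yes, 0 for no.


Input: lchhcl
Reversed: lchhcl
  Compare pos 0 ('l') with pos 5 ('l'): match
  Compare pos 1 ('c') with pos 4 ('c'): match
  Compare pos 2 ('h') with pos 3 ('h'): match
Result: palindrome

1


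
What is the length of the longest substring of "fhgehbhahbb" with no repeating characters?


Input: "fhgehbhahbb"
Sliding window (track last position of each char):
  Position 0 ('f'): window [0,0] length 1 -- new best
  Position 1 ('h'): window [0,1] length 2 -- new best
  Position 2 ('g'): window [0,2] length 3 -- new best
  Position 3 ('e'): window [0,3] length 4 -- new best
  Position 4 ('h'): repeat (last at 1), move window start to 2
  Position 4 ('h'): window [2,4] length 3
  Position 5 ('b'): window [2,5] length 4
  Position 6 ('h'): repeat (last at 4), move window start to 5
  Position 6 ('h'): window [5,6] length 2
  Position 7 ('a'): window [5,7] length 3
  Position 8 ('h'): repeat (last at 6), move window start to 7
  Position 8 ('h'): window [7,8] length 2
  Position 9 ('b'): window [7,9] length 3
  Position 10 ('b'): repeat (last at 9), move window start to 10
  Position 10 ('b'): window [10,10] length 1
Longest substring with no repeats: "fhge" with length 4

4


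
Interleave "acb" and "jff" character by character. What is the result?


Interleaving "acb" and "jff":
  Position 0: 'a' from first, 'j' from second => "aj"
  Position 1: 'c' from first, 'f' from second => "cf"
  Position 2: 'b' from first, 'f' from second => "bf"
Result: ajcfbf

ajcfbf


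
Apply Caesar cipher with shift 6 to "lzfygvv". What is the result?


Caesar cipher: shift "lzfygvv" by 6
  'l' (pos 11) + 6 = pos 17 = 'r'
  'z' (pos 25) + 6 = pos 5 = 'f'
  'f' (pos 5) + 6 = pos 11 = 'l'
  'y' (pos 24) + 6 = pos 4 = 'e'
  'g' (pos 6) + 6 = pos 12 = 'm'
  'v' (pos 21) + 6 = pos 1 = 'b'
  'v' (pos 21) + 6 = pos 1 = 'b'
Result: rflembb

rflembb


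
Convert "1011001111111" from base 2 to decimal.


Input: "1011001111111" in base 2
Positional expansion:
  Digit '1' (value 1) x 2^12 = 4096
  Digit '0' (value 0) x 2^11 = 0
  Digit '1' (value 1) x 2^10 = 1024
  Digit '1' (value 1) x 2^9 = 512
  Digit '0' (value 0) x 2^8 = 0
  Digit '0' (value 0) x 2^7 = 0
  Digit '1' (value 1) x 2^6 = 64
  Digit '1' (value 1) x 2^5 = 32
  Digit '1' (value 1) x 2^4 = 16
  Digit '1' (value 1) x 2^3 = 8
  Digit '1' (value 1) x 2^2 = 4
  Digit '1' (value 1) x 2^1 = 2
  Digit '1' (value 1) x 2^0 = 1
Sum = 5759

5759


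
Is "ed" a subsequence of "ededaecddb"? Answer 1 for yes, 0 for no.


Check if "ed" is a subsequence of "ededaecddb"
Greedy scan:
  Position 0 ('e'): matches sub[0] = 'e'
  Position 1 ('d'): matches sub[1] = 'd'
  Position 2 ('e'): no match needed
  Position 3 ('d'): no match needed
  Position 4 ('a'): no match needed
  Position 5 ('e'): no match needed
  Position 6 ('c'): no match needed
  Position 7 ('d'): no match needed
  Position 8 ('d'): no match needed
  Position 9 ('b'): no match needed
All 2 characters matched => is a subsequence

1


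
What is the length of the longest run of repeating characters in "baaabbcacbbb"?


Input: "baaabbcacbbb"
Scanning for longest run:
  Position 1 ('a'): new char, reset run to 1
  Position 2 ('a'): continues run of 'a', length=2
  Position 3 ('a'): continues run of 'a', length=3
  Position 4 ('b'): new char, reset run to 1
  Position 5 ('b'): continues run of 'b', length=2
  Position 6 ('c'): new char, reset run to 1
  Position 7 ('a'): new char, reset run to 1
  Position 8 ('c'): new char, reset run to 1
  Position 9 ('b'): new char, reset run to 1
  Position 10 ('b'): continues run of 'b', length=2
  Position 11 ('b'): continues run of 'b', length=3
Longest run: 'a' with length 3

3


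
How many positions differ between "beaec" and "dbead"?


Comparing "beaec" and "dbead" position by position:
  Position 0: 'b' vs 'd' => DIFFER
  Position 1: 'e' vs 'b' => DIFFER
  Position 2: 'a' vs 'e' => DIFFER
  Position 3: 'e' vs 'a' => DIFFER
  Position 4: 'c' vs 'd' => DIFFER
Positions that differ: 5

5


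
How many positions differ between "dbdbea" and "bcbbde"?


Comparing "dbdbea" and "bcbbde" position by position:
  Position 0: 'd' vs 'b' => DIFFER
  Position 1: 'b' vs 'c' => DIFFER
  Position 2: 'd' vs 'b' => DIFFER
  Position 3: 'b' vs 'b' => same
  Position 4: 'e' vs 'd' => DIFFER
  Position 5: 'a' vs 'e' => DIFFER
Positions that differ: 5

5


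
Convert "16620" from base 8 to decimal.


Input: "16620" in base 8
Positional expansion:
  Digit '1' (value 1) x 8^4 = 4096
  Digit '6' (value 6) x 8^3 = 3072
  Digit '6' (value 6) x 8^2 = 384
  Digit '2' (value 2) x 8^1 = 16
  Digit '0' (value 0) x 8^0 = 0
Sum = 7568

7568


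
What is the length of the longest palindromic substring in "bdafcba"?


Input: "bdafcba"
Checking substrings for palindromes:
  No multi-char palindromic substrings found
Longest palindromic substring: "b" with length 1

1


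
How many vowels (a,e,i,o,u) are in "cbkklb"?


Input: cbkklb
Checking each character:
  'c' at position 0: consonant
  'b' at position 1: consonant
  'k' at position 2: consonant
  'k' at position 3: consonant
  'l' at position 4: consonant
  'b' at position 5: consonant
Total vowels: 0

0


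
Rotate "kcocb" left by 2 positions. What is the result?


Input: "kcocb", rotate left by 2
First 2 characters: "kc"
Remaining characters: "ocb"
Concatenate remaining + first: "ocb" + "kc" = "ocbkc"

ocbkc


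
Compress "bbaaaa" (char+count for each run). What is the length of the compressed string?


Input: bbaaaa
Runs:
  'b' x 2 => "b2"
  'a' x 4 => "a4"
Compressed: "b2a4"
Compressed length: 4

4


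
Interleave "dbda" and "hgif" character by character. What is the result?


Interleaving "dbda" and "hgif":
  Position 0: 'd' from first, 'h' from second => "dh"
  Position 1: 'b' from first, 'g' from second => "bg"
  Position 2: 'd' from first, 'i' from second => "di"
  Position 3: 'a' from first, 'f' from second => "af"
Result: dhbgdiaf

dhbgdiaf


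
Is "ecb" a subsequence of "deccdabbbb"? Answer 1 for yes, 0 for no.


Check if "ecb" is a subsequence of "deccdabbbb"
Greedy scan:
  Position 0 ('d'): no match needed
  Position 1 ('e'): matches sub[0] = 'e'
  Position 2 ('c'): matches sub[1] = 'c'
  Position 3 ('c'): no match needed
  Position 4 ('d'): no match needed
  Position 5 ('a'): no match needed
  Position 6 ('b'): matches sub[2] = 'b'
  Position 7 ('b'): no match needed
  Position 8 ('b'): no match needed
  Position 9 ('b'): no match needed
All 3 characters matched => is a subsequence

1


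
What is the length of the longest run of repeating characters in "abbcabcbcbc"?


Input: "abbcabcbcbc"
Scanning for longest run:
  Position 1 ('b'): new char, reset run to 1
  Position 2 ('b'): continues run of 'b', length=2
  Position 3 ('c'): new char, reset run to 1
  Position 4 ('a'): new char, reset run to 1
  Position 5 ('b'): new char, reset run to 1
  Position 6 ('c'): new char, reset run to 1
  Position 7 ('b'): new char, reset run to 1
  Position 8 ('c'): new char, reset run to 1
  Position 9 ('b'): new char, reset run to 1
  Position 10 ('c'): new char, reset run to 1
Longest run: 'b' with length 2

2
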